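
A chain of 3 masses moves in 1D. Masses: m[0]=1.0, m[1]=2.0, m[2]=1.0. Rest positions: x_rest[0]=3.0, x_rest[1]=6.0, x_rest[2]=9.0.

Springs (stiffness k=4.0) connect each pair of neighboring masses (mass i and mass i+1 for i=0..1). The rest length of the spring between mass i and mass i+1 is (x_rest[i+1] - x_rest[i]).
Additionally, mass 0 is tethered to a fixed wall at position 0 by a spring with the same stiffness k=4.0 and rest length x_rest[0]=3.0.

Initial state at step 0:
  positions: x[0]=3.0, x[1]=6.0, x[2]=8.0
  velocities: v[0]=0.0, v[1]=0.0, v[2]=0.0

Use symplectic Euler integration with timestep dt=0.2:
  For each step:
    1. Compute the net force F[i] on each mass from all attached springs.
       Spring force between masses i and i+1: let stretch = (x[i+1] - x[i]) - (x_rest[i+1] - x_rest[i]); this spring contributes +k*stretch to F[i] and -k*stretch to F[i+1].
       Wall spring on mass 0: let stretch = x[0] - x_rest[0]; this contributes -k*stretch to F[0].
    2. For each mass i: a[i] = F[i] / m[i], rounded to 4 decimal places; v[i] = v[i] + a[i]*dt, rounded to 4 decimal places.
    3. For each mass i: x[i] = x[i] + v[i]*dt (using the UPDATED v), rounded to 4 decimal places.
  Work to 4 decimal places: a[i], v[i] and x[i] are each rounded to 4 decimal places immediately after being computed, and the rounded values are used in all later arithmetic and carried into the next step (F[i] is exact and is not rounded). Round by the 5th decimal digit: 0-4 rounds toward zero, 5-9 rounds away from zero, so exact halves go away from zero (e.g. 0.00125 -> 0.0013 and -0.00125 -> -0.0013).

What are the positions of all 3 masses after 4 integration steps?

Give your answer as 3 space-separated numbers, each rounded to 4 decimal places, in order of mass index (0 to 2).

Answer: 2.8614 5.5294 9.0927

Derivation:
Step 0: x=[3.0000 6.0000 8.0000] v=[0.0000 0.0000 0.0000]
Step 1: x=[3.0000 5.9200 8.1600] v=[0.0000 -0.4000 0.8000]
Step 2: x=[2.9872 5.7856 8.4416] v=[-0.0640 -0.6720 1.4080]
Step 3: x=[2.9442 5.6398 8.7782] v=[-0.2150 -0.7290 1.6832]
Step 4: x=[2.8614 5.5294 9.0927] v=[-0.4139 -0.5519 1.5725]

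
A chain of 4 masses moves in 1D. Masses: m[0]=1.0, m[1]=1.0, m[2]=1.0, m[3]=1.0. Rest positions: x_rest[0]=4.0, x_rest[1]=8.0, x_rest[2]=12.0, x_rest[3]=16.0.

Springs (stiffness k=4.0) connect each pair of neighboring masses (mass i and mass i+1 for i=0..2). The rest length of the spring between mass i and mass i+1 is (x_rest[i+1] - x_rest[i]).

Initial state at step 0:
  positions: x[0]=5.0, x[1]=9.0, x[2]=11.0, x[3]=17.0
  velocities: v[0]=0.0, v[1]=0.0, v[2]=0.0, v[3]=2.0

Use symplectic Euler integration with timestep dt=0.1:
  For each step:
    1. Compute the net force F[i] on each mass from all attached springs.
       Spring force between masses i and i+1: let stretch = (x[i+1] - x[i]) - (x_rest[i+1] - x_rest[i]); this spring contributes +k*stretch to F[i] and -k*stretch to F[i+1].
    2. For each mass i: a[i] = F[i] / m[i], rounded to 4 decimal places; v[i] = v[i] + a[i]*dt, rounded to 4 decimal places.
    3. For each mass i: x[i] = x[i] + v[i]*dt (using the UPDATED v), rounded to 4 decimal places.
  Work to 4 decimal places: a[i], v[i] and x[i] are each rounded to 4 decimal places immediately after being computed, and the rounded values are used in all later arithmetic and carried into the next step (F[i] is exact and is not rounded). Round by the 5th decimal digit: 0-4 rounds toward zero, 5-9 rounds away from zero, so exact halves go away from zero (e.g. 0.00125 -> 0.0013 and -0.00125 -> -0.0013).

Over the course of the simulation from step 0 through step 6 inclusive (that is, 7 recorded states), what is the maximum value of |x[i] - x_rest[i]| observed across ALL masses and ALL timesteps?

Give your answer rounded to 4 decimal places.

Step 0: x=[5.0000 9.0000 11.0000 17.0000] v=[0.0000 0.0000 0.0000 2.0000]
Step 1: x=[5.0000 8.9200 11.1600 17.1200] v=[0.0000 -0.8000 1.6000 1.2000]
Step 2: x=[4.9968 8.7728 11.4688 17.1616] v=[-0.0320 -1.4720 3.0880 0.4160]
Step 3: x=[4.9846 8.5824 11.8975 17.1355] v=[-0.1216 -1.9040 4.2867 -0.2611]
Step 4: x=[4.9564 8.3807 12.4031 17.0599] v=[-0.2825 -2.0171 5.0559 -0.7563]
Step 5: x=[4.9051 8.2029 12.9341 16.9580] v=[-0.5128 -1.7779 5.3097 -1.0190]
Step 6: x=[4.8257 8.0825 13.4368 16.8551] v=[-0.7937 -1.2045 5.0268 -1.0286]
Max displacement = 1.4368

Answer: 1.4368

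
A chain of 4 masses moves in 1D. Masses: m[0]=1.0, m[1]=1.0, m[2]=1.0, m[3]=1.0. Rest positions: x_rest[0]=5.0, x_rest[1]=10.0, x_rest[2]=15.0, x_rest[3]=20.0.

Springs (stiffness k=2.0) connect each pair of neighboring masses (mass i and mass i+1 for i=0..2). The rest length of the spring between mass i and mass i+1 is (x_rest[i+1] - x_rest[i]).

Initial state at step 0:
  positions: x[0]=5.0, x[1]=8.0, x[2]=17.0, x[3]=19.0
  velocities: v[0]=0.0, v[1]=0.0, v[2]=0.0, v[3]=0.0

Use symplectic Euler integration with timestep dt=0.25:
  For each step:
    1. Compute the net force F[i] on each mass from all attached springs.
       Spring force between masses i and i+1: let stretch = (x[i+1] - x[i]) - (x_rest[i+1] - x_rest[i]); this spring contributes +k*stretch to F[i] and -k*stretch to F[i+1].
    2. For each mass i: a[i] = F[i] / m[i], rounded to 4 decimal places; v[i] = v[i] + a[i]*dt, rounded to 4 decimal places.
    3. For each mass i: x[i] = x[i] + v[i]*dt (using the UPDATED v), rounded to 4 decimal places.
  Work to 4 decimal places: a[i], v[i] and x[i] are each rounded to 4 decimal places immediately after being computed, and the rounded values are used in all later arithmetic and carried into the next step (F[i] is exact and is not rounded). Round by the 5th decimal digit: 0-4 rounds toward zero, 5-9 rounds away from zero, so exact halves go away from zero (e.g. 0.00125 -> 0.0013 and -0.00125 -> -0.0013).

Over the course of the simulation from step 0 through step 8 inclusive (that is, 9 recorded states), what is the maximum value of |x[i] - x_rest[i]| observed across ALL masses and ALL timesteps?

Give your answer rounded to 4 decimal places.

Answer: 2.3486

Derivation:
Step 0: x=[5.0000 8.0000 17.0000 19.0000] v=[0.0000 0.0000 0.0000 0.0000]
Step 1: x=[4.7500 8.7500 16.1250 19.3750] v=[-1.0000 3.0000 -3.5000 1.5000]
Step 2: x=[4.3750 9.9219 14.7344 19.9688] v=[-1.5000 4.6875 -5.5625 2.3750]
Step 3: x=[4.0684 11.0020 13.3965 20.5333] v=[-1.2266 4.3203 -5.3516 2.2578]
Step 4: x=[4.0035 11.5147 12.6514 20.8307] v=[-0.2598 2.0508 -2.9805 1.1894]
Step 5: x=[4.2525 11.2306 12.7866 20.7306] v=[0.9958 -1.1365 0.5408 -0.4003]
Step 6: x=[4.7487 10.2687 13.7203 20.2625] v=[1.9849 -3.8476 3.7348 -1.8723]
Step 7: x=[5.3099 9.0483 15.0403 19.6017] v=[2.2449 -4.8818 5.2801 -2.6434]
Step 8: x=[5.7134 8.1096 16.1815 18.9957] v=[1.6141 -3.7550 4.5648 -2.4241]
Max displacement = 2.3486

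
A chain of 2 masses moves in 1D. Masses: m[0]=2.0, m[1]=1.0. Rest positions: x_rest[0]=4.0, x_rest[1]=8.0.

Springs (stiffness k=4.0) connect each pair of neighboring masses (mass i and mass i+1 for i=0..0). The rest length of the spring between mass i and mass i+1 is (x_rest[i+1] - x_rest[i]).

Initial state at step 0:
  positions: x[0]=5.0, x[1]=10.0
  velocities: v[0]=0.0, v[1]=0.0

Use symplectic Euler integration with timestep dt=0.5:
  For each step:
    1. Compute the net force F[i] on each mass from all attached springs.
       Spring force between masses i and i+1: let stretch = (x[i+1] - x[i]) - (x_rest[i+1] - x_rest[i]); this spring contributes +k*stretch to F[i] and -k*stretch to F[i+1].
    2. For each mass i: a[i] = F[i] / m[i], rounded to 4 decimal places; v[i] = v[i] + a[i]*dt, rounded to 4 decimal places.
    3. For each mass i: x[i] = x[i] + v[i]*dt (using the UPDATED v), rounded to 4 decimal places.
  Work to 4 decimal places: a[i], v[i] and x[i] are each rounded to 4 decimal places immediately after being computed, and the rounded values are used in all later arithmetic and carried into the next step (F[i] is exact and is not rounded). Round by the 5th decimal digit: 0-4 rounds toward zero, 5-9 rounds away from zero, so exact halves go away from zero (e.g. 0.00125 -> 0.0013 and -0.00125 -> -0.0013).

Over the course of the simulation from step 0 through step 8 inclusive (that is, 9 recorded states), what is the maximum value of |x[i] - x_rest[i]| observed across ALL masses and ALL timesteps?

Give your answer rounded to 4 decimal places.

Answer: 2.1250

Derivation:
Step 0: x=[5.0000 10.0000] v=[0.0000 0.0000]
Step 1: x=[5.5000 9.0000] v=[1.0000 -2.0000]
Step 2: x=[5.7500 8.5000] v=[0.5000 -1.0000]
Step 3: x=[5.3750 9.2500] v=[-0.7500 1.5000]
Step 4: x=[4.9375 10.1250] v=[-0.8750 1.7500]
Step 5: x=[5.0938 9.8125] v=[0.3125 -0.6250]
Step 6: x=[5.6094 8.7813] v=[1.0312 -2.0624]
Step 7: x=[5.7110 8.5782] v=[0.2031 -0.4062]
Step 8: x=[5.2462 9.5079] v=[-0.9297 1.8594]
Max displacement = 2.1250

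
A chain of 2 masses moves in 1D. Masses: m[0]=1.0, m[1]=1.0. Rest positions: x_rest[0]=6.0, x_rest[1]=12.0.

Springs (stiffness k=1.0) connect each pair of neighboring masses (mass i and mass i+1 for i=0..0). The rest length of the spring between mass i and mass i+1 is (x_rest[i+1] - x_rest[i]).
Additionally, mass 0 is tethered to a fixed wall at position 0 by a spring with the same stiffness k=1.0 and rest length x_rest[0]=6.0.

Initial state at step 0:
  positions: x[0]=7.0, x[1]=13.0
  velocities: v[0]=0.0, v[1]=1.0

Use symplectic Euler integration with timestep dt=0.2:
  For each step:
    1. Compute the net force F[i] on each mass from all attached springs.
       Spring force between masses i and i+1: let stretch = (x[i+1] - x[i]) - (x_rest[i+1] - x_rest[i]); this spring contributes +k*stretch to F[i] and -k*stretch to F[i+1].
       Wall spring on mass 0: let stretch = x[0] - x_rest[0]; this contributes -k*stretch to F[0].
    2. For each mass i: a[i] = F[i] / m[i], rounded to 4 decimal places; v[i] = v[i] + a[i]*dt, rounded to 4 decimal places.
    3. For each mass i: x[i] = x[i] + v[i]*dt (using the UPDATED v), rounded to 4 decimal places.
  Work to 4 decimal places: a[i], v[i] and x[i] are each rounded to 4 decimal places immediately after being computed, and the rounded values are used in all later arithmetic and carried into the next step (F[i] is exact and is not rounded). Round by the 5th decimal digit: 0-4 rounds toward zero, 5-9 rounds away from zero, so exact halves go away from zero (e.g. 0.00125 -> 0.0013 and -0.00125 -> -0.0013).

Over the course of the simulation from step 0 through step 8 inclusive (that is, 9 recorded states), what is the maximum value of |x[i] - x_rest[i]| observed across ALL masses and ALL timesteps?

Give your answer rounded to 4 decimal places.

Answer: 1.8608

Derivation:
Step 0: x=[7.0000 13.0000] v=[0.0000 1.0000]
Step 1: x=[6.9600 13.2000] v=[-0.2000 1.0000]
Step 2: x=[6.8912 13.3904] v=[-0.3440 0.9520]
Step 3: x=[6.8067 13.5608] v=[-0.4224 0.8522]
Step 4: x=[6.7201 13.7011] v=[-0.4329 0.7014]
Step 5: x=[6.6440 13.8021] v=[-0.3807 0.5052]
Step 6: x=[6.5884 13.8568] v=[-0.2779 0.2736]
Step 7: x=[6.5600 13.8608] v=[-0.1419 0.0199]
Step 8: x=[6.5613 13.8127] v=[0.0063 -0.2403]
Max displacement = 1.8608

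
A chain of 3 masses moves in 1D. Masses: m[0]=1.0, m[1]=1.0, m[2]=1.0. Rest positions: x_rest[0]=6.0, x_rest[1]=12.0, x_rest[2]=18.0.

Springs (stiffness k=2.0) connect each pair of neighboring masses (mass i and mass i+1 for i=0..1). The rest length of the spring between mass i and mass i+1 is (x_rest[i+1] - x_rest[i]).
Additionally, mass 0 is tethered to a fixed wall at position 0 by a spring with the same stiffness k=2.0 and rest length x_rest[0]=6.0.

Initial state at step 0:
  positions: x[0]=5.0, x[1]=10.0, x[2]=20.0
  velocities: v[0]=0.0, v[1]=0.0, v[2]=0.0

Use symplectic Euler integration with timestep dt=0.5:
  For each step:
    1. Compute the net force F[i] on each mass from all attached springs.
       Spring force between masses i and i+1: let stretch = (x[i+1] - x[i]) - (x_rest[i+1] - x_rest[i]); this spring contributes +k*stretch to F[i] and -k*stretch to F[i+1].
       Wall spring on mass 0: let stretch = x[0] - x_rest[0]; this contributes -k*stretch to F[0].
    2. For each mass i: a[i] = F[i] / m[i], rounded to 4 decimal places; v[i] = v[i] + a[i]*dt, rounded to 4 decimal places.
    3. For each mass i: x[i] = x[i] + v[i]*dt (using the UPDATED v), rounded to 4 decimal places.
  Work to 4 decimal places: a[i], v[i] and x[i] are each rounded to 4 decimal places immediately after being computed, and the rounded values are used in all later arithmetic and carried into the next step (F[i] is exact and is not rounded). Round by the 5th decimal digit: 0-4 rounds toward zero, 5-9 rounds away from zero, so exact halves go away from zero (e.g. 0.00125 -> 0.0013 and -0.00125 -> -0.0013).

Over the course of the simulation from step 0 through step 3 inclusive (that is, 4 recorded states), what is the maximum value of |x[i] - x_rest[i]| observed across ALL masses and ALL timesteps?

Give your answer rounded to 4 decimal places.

Answer: 2.2500

Derivation:
Step 0: x=[5.0000 10.0000 20.0000] v=[0.0000 0.0000 0.0000]
Step 1: x=[5.0000 12.5000 18.0000] v=[0.0000 5.0000 -4.0000]
Step 2: x=[6.2500 14.0000 16.2500] v=[2.5000 3.0000 -3.5000]
Step 3: x=[8.2500 12.7500 16.3750] v=[4.0000 -2.5000 0.2500]
Max displacement = 2.2500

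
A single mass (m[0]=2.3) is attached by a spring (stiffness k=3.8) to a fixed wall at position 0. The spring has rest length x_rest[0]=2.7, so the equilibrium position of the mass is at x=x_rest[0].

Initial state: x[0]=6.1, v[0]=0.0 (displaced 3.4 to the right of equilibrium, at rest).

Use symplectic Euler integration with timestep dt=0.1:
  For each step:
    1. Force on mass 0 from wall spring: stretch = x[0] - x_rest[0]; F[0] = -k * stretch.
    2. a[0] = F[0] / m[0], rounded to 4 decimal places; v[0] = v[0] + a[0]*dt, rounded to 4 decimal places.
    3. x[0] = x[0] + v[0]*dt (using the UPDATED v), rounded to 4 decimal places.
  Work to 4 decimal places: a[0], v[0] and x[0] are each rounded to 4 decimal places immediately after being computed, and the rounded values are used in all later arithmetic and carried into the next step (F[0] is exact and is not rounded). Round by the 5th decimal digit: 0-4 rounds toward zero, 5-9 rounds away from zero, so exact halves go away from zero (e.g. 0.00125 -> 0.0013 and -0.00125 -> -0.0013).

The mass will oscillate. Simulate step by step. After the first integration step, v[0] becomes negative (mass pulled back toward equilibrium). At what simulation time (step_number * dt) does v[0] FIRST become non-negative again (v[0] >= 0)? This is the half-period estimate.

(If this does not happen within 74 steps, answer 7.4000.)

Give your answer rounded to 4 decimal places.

Answer: 2.5000

Derivation:
Step 0: x=[6.1000] v=[0.0000]
Step 1: x=[6.0438] v=[-0.5617]
Step 2: x=[5.9324] v=[-1.1142]
Step 3: x=[5.7676] v=[-1.6483]
Step 4: x=[5.5521] v=[-2.1551]
Step 5: x=[5.2895] v=[-2.6263]
Step 6: x=[4.9841] v=[-3.0541]
Step 7: x=[4.6410] v=[-3.4315]
Step 8: x=[4.2658] v=[-3.7522]
Step 9: x=[3.8647] v=[-4.0109]
Step 10: x=[3.4444] v=[-4.2033]
Step 11: x=[3.0118] v=[-4.3263]
Step 12: x=[2.5740] v=[-4.3778]
Step 13: x=[2.1383] v=[-4.3570]
Step 14: x=[1.7119] v=[-4.2642]
Step 15: x=[1.3018] v=[-4.1010]
Step 16: x=[0.9148] v=[-3.8700]
Step 17: x=[0.5573] v=[-3.5751]
Step 18: x=[0.2352] v=[-3.2211]
Step 19: x=[-0.0462] v=[-2.8139]
Step 20: x=[-0.2822] v=[-2.3602]
Step 21: x=[-0.4690] v=[-1.8675]
Step 22: x=[-0.6034] v=[-1.3439]
Step 23: x=[-0.6832] v=[-0.7981]
Step 24: x=[-0.7071] v=[-0.2391]
Step 25: x=[-0.6747] v=[0.3238]
First v>=0 after going negative at step 25, time=2.5000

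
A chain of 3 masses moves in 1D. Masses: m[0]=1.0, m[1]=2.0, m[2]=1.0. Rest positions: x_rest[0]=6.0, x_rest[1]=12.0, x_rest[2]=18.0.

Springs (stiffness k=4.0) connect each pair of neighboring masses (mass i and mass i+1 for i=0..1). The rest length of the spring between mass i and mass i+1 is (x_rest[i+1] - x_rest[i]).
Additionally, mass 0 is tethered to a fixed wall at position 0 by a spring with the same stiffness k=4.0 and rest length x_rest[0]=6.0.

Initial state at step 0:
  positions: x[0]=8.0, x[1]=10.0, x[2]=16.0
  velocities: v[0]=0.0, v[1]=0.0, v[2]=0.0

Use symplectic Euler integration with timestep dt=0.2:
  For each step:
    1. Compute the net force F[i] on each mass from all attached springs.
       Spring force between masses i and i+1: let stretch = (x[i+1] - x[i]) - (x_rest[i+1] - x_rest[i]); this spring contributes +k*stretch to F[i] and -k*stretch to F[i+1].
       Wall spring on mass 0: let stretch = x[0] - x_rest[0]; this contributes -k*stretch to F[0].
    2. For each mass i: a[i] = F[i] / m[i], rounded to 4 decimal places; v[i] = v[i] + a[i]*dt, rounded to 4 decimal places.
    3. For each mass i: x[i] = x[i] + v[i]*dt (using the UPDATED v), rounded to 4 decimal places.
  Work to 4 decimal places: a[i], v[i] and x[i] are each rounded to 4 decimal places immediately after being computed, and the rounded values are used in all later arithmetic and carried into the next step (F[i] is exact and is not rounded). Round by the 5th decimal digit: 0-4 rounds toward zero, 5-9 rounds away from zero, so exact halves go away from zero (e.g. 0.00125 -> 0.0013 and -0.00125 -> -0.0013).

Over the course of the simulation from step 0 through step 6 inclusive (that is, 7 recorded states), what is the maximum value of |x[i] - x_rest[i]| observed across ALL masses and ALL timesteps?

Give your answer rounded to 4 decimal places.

Step 0: x=[8.0000 10.0000 16.0000] v=[0.0000 0.0000 0.0000]
Step 1: x=[7.0400 10.3200 16.0000] v=[-4.8000 1.6000 0.0000]
Step 2: x=[5.4784 10.8320 16.0512] v=[-7.8080 2.5600 0.2560]
Step 3: x=[3.8968 11.3332 16.2273] v=[-7.9078 2.5062 0.8806]
Step 4: x=[2.8816 11.6311 16.5804] v=[-5.0761 1.4893 1.7653]
Step 5: x=[2.8052 11.6249 17.1016] v=[-0.3818 -0.0308 2.6059]
Step 6: x=[3.6912 11.3513 17.7065] v=[4.4298 -1.3680 3.0245]
Max displacement = 3.1948

Answer: 3.1948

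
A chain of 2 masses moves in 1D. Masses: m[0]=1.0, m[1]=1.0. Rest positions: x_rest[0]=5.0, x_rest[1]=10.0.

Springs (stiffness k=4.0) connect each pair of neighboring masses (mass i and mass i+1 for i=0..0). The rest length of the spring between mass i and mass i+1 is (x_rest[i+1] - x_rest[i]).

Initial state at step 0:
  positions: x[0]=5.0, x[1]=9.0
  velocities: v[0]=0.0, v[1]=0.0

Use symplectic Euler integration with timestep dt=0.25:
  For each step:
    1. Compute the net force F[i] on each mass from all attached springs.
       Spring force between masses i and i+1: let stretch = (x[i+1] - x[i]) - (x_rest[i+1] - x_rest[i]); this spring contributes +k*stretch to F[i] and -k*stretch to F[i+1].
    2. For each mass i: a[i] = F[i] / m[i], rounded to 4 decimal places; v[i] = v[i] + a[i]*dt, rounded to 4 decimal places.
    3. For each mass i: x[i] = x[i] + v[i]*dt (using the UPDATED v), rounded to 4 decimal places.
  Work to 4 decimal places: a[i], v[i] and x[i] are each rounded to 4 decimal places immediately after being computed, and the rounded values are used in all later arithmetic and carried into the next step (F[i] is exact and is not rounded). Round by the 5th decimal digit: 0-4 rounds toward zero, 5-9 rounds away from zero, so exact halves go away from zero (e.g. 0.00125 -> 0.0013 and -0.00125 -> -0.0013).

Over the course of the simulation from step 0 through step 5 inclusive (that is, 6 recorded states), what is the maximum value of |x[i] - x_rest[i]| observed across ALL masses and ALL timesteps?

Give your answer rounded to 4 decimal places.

Step 0: x=[5.0000 9.0000] v=[0.0000 0.0000]
Step 1: x=[4.7500 9.2500] v=[-1.0000 1.0000]
Step 2: x=[4.3750 9.6250] v=[-1.5000 1.5000]
Step 3: x=[4.0625 9.9375] v=[-1.2500 1.2500]
Step 4: x=[3.9688 10.0313] v=[-0.3750 0.3750]
Step 5: x=[4.1407 9.8594] v=[0.6875 -0.6875]
Max displacement = 1.0312

Answer: 1.0312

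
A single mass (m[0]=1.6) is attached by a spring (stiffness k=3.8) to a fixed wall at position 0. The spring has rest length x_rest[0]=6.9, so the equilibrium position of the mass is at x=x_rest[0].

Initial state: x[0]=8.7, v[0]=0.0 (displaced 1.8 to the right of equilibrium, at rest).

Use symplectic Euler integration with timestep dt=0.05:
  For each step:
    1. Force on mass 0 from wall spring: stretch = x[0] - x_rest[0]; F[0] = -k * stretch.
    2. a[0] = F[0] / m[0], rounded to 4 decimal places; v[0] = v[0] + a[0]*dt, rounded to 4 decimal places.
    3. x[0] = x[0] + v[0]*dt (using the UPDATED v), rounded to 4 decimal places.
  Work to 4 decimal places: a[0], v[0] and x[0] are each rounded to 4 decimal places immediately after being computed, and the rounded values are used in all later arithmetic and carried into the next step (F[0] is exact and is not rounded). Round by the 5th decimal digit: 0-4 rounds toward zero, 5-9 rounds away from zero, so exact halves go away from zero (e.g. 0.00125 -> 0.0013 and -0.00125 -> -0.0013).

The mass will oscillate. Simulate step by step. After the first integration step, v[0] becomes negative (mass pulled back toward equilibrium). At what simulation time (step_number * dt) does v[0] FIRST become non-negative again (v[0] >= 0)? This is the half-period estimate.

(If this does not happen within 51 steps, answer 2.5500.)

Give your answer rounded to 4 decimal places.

Answer: 2.0500

Derivation:
Step 0: x=[8.7000] v=[0.0000]
Step 1: x=[8.6893] v=[-0.2138]
Step 2: x=[8.6680] v=[-0.4263]
Step 3: x=[8.6362] v=[-0.6363]
Step 4: x=[8.5941] v=[-0.8425]
Step 5: x=[8.5419] v=[-1.0437]
Step 6: x=[8.4800] v=[-1.2387]
Step 7: x=[8.4087] v=[-1.4263]
Step 8: x=[8.3284] v=[-1.6055]
Step 9: x=[8.2396] v=[-1.7751]
Step 10: x=[8.1429] v=[-1.9342]
Step 11: x=[8.0388] v=[-2.0818]
Step 12: x=[7.9280] v=[-2.2170]
Step 13: x=[7.8110] v=[-2.3391]
Step 14: x=[7.6886] v=[-2.4473]
Step 15: x=[7.5616] v=[-2.5409]
Step 16: x=[7.4306] v=[-2.6195]
Step 17: x=[7.2965] v=[-2.6825]
Step 18: x=[7.1600] v=[-2.7296]
Step 19: x=[7.0220] v=[-2.7605]
Step 20: x=[6.8833] v=[-2.7750]
Step 21: x=[6.7447] v=[-2.7730]
Step 22: x=[6.6070] v=[-2.7546]
Step 23: x=[6.4710] v=[-2.7198]
Step 24: x=[6.3376] v=[-2.6689]
Step 25: x=[6.2075] v=[-2.6021]
Step 26: x=[6.0815] v=[-2.5199]
Step 27: x=[5.9604] v=[-2.4227]
Step 28: x=[5.8448] v=[-2.3111]
Step 29: x=[5.7355] v=[-2.1858]
Step 30: x=[5.6331] v=[-2.0475]
Step 31: x=[5.5382] v=[-1.8971]
Step 32: x=[5.4514] v=[-1.7354]
Step 33: x=[5.3732] v=[-1.5634]
Step 34: x=[5.3041] v=[-1.3821]
Step 35: x=[5.2445] v=[-1.1926]
Step 36: x=[5.1947] v=[-0.9960]
Step 37: x=[5.1550] v=[-0.7935]
Step 38: x=[5.1257] v=[-0.5863]
Step 39: x=[5.1069] v=[-0.3756]
Step 40: x=[5.0988] v=[-0.1627]
Step 41: x=[5.1014] v=[0.0512]
First v>=0 after going negative at step 41, time=2.0500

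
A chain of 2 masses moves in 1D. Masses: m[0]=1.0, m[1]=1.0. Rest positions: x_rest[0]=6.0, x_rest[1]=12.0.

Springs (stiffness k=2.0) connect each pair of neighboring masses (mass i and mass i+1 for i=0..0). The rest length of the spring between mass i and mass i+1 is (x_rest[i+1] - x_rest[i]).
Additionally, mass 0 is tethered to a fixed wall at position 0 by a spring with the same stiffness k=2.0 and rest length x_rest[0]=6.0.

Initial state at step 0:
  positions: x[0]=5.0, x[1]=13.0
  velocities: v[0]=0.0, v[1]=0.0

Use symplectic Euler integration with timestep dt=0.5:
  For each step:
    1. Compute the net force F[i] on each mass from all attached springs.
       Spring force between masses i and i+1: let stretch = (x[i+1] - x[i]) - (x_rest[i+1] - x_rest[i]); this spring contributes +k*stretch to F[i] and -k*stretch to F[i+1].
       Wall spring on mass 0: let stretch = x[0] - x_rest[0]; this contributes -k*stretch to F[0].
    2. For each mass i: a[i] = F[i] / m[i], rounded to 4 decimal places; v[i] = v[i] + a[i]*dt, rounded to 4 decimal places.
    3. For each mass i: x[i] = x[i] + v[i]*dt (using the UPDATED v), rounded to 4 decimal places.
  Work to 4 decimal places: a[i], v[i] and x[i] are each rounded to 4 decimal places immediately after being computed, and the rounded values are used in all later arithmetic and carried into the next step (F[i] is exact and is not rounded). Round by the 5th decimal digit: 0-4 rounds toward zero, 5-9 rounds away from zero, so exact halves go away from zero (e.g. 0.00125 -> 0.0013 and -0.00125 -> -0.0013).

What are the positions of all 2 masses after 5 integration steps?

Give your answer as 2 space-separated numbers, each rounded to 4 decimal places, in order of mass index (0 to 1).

Answer: 4.5625 12.5938

Derivation:
Step 0: x=[5.0000 13.0000] v=[0.0000 0.0000]
Step 1: x=[6.5000 12.0000] v=[3.0000 -2.0000]
Step 2: x=[7.5000 11.2500] v=[2.0000 -1.5000]
Step 3: x=[6.6250 11.6250] v=[-1.7500 0.7500]
Step 4: x=[4.9375 12.5000] v=[-3.3750 1.7500]
Step 5: x=[4.5625 12.5938] v=[-0.7500 0.1875]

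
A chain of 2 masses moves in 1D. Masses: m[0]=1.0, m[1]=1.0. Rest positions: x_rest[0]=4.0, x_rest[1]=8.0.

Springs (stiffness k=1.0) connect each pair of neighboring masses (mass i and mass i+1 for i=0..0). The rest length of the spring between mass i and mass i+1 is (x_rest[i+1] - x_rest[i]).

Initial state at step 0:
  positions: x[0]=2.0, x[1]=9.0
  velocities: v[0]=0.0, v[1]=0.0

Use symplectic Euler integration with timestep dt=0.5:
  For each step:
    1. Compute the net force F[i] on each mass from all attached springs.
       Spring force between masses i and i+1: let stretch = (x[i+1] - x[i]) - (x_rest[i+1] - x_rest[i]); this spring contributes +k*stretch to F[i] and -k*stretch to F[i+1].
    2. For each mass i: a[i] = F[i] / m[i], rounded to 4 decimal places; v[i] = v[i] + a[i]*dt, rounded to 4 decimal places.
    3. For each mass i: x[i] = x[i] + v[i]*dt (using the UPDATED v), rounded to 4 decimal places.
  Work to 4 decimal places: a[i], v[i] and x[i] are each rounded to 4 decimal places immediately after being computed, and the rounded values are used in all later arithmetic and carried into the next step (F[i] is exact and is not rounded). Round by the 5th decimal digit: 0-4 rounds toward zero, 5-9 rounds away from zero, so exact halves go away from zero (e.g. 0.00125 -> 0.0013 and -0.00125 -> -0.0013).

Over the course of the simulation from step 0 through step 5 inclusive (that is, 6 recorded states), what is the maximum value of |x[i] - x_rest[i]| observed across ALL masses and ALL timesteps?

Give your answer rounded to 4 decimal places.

Answer: 2.0937

Derivation:
Step 0: x=[2.0000 9.0000] v=[0.0000 0.0000]
Step 1: x=[2.7500 8.2500] v=[1.5000 -1.5000]
Step 2: x=[3.8750 7.1250] v=[2.2500 -2.2500]
Step 3: x=[4.8125 6.1875] v=[1.8750 -1.8750]
Step 4: x=[5.0938 5.9063] v=[0.5625 -0.5625]
Step 5: x=[4.5782 6.4220] v=[-1.0313 1.0313]
Max displacement = 2.0937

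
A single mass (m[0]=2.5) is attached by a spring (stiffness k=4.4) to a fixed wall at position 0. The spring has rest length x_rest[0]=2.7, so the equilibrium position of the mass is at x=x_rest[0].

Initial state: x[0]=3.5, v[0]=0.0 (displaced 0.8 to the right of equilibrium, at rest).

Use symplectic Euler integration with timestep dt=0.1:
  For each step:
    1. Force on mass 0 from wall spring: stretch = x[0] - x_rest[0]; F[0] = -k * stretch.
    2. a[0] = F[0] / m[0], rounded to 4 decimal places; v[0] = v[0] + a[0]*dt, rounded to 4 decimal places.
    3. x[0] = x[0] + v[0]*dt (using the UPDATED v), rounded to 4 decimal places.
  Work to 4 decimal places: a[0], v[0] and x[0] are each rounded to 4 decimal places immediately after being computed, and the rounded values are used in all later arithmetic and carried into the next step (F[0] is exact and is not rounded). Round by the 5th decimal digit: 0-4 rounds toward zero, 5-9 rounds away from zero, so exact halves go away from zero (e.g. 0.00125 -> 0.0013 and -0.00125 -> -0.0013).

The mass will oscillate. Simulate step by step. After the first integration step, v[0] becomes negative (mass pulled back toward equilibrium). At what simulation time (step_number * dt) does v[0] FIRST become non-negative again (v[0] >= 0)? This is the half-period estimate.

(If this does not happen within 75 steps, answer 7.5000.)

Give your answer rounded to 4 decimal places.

Answer: 2.4000

Derivation:
Step 0: x=[3.5000] v=[0.0000]
Step 1: x=[3.4859] v=[-0.1408]
Step 2: x=[3.4580] v=[-0.2791]
Step 3: x=[3.4168] v=[-0.4125]
Step 4: x=[3.3629] v=[-0.5387]
Step 5: x=[3.2974] v=[-0.6554]
Step 6: x=[3.2214] v=[-0.7605]
Step 7: x=[3.1362] v=[-0.8523]
Step 8: x=[3.0433] v=[-0.9291]
Step 9: x=[2.9444] v=[-0.9895]
Step 10: x=[2.8412] v=[-1.0325]
Step 11: x=[2.7355] v=[-1.0574]
Step 12: x=[2.6291] v=[-1.0637]
Step 13: x=[2.5240] v=[-1.0512]
Step 14: x=[2.4220] v=[-1.0202]
Step 15: x=[2.3249] v=[-0.9713]
Step 16: x=[2.2344] v=[-0.9053]
Step 17: x=[2.1521] v=[-0.8234]
Step 18: x=[2.0794] v=[-0.7270]
Step 19: x=[2.0176] v=[-0.6178]
Step 20: x=[1.9678] v=[-0.4977]
Step 21: x=[1.9309] v=[-0.3688]
Step 22: x=[1.9076] v=[-0.2334]
Step 23: x=[1.8982] v=[-0.0939]
Step 24: x=[1.9029] v=[0.0472]
First v>=0 after going negative at step 24, time=2.4000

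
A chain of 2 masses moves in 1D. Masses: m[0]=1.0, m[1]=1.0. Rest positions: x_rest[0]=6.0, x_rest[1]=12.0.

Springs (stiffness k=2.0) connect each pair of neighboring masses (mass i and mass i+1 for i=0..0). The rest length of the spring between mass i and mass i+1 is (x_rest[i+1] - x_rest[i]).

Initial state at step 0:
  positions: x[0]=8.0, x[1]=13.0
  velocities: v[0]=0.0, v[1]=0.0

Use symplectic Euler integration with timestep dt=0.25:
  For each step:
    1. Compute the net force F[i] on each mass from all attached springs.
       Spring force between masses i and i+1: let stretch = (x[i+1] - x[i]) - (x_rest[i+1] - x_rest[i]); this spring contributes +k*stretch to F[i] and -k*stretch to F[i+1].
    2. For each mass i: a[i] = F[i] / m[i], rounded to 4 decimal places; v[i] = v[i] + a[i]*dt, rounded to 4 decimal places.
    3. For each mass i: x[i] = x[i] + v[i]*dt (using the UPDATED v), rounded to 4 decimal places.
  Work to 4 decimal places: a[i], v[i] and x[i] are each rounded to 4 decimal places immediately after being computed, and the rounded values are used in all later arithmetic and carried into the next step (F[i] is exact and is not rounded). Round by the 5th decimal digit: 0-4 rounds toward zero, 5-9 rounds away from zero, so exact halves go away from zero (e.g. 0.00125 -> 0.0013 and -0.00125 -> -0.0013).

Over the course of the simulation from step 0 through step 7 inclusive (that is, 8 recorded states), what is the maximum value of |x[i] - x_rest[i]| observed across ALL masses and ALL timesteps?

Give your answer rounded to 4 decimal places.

Step 0: x=[8.0000 13.0000] v=[0.0000 0.0000]
Step 1: x=[7.8750 13.1250] v=[-0.5000 0.5000]
Step 2: x=[7.6563 13.3438] v=[-0.8750 0.8750]
Step 3: x=[7.3985 13.6016] v=[-1.0313 1.0313]
Step 4: x=[7.1661 13.8341] v=[-0.9298 0.9298]
Step 5: x=[7.0172 13.9831] v=[-0.5958 0.5958]
Step 6: x=[6.9890 14.0113] v=[-0.1129 0.1129]
Step 7: x=[7.0886 13.9117] v=[0.3983 -0.3983]
Max displacement = 2.0113

Answer: 2.0113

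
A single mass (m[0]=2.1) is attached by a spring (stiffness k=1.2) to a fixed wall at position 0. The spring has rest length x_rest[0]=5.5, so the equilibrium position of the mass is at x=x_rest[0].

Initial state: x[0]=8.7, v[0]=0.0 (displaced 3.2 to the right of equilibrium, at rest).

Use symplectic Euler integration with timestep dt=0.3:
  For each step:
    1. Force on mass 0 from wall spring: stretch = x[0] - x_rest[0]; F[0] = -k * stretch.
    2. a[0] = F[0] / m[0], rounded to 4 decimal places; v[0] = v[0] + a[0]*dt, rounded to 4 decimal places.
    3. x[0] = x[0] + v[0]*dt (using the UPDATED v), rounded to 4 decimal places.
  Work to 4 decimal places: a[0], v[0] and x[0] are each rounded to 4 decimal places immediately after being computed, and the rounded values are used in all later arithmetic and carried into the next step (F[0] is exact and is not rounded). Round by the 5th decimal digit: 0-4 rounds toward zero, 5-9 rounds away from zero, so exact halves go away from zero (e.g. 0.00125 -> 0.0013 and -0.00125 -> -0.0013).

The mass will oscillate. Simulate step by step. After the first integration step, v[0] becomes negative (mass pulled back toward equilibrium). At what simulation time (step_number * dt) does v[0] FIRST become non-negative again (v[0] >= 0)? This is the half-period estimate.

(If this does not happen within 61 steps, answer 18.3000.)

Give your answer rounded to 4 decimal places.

Step 0: x=[8.7000] v=[0.0000]
Step 1: x=[8.5354] v=[-0.5486]
Step 2: x=[8.2147] v=[-1.0690]
Step 3: x=[7.7544] v=[-1.5344]
Step 4: x=[7.1781] v=[-1.9209]
Step 5: x=[6.5155] v=[-2.2086]
Step 6: x=[5.8007] v=[-2.3827]
Step 7: x=[5.0704] v=[-2.4342]
Step 8: x=[4.3622] v=[-2.3606]
Step 9: x=[3.7126] v=[-2.1655]
Step 10: x=[3.1549] v=[-1.8591]
Step 11: x=[2.7178] v=[-1.4571]
Step 12: x=[2.4237] v=[-0.9802]
Step 13: x=[2.2879] v=[-0.4528]
Step 14: x=[2.3173] v=[0.0979]
First v>=0 after going negative at step 14, time=4.2000

Answer: 4.2000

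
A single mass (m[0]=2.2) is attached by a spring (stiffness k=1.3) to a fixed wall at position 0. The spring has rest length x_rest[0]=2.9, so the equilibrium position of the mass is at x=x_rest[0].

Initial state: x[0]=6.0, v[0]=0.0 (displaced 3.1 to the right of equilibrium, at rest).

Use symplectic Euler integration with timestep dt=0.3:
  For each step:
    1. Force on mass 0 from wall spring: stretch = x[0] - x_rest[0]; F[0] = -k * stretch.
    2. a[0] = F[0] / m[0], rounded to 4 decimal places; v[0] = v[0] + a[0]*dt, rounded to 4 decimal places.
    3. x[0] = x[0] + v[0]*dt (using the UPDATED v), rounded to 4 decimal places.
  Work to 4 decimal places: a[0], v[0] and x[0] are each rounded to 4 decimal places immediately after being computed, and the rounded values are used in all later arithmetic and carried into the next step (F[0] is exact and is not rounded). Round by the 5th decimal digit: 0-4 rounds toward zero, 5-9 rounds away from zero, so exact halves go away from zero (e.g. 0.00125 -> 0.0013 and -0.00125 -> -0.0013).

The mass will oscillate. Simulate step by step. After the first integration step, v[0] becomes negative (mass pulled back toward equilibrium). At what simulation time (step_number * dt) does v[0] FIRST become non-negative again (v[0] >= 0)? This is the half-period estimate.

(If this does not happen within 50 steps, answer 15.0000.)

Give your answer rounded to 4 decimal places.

Answer: 4.2000

Derivation:
Step 0: x=[6.0000] v=[0.0000]
Step 1: x=[5.8352] v=[-0.5495]
Step 2: x=[5.5143] v=[-1.0698]
Step 3: x=[5.0543] v=[-1.5332]
Step 4: x=[4.4798] v=[-1.9151]
Step 5: x=[3.8212] v=[-2.1952]
Step 6: x=[3.1137] v=[-2.3585]
Step 7: x=[2.3948] v=[-2.3964]
Step 8: x=[1.7027] v=[-2.3069]
Step 9: x=[1.0743] v=[-2.0947]
Step 10: x=[0.5430] v=[-1.7711]
Step 11: x=[0.1370] v=[-1.3533]
Step 12: x=[-0.1221] v=[-0.8635]
Step 13: x=[-0.2204] v=[-0.3278]
Step 14: x=[-0.1528] v=[0.2254]
First v>=0 after going negative at step 14, time=4.2000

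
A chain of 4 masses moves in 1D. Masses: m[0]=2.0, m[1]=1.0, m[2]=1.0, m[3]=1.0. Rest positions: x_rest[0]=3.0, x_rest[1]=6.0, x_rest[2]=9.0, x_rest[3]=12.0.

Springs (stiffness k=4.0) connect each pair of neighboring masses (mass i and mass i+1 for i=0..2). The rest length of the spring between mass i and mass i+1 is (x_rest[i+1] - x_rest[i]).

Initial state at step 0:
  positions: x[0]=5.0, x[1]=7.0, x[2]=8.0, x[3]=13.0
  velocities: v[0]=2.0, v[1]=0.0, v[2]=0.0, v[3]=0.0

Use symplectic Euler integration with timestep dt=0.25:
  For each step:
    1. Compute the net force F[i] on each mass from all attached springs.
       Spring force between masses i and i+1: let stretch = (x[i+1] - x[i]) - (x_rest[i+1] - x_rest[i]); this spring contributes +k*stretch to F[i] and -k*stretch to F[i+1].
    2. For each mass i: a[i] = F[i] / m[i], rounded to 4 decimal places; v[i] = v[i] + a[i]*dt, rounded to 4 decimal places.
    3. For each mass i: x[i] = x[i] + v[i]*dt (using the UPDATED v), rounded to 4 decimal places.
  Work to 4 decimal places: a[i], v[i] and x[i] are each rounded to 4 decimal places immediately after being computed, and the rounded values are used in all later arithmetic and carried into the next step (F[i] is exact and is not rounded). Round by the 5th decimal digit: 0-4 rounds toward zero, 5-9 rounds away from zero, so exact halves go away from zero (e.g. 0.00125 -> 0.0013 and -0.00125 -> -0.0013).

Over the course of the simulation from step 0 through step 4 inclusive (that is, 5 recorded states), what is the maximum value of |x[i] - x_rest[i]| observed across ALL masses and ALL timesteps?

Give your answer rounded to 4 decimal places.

Step 0: x=[5.0000 7.0000 8.0000 13.0000] v=[2.0000 0.0000 0.0000 0.0000]
Step 1: x=[5.3750 6.7500 9.0000 12.5000] v=[1.5000 -1.0000 4.0000 -2.0000]
Step 2: x=[5.5469 6.7188 10.3125 11.8750] v=[0.6875 -0.1250 5.2500 -2.5000]
Step 3: x=[5.4903 7.2930 11.1172 11.6094] v=[-0.2266 2.2968 3.2188 -1.0625]
Step 4: x=[5.2840 8.3726 11.0889 11.9707] v=[-0.8253 4.3183 -0.1132 1.4453]
Max displacement = 2.5469

Answer: 2.5469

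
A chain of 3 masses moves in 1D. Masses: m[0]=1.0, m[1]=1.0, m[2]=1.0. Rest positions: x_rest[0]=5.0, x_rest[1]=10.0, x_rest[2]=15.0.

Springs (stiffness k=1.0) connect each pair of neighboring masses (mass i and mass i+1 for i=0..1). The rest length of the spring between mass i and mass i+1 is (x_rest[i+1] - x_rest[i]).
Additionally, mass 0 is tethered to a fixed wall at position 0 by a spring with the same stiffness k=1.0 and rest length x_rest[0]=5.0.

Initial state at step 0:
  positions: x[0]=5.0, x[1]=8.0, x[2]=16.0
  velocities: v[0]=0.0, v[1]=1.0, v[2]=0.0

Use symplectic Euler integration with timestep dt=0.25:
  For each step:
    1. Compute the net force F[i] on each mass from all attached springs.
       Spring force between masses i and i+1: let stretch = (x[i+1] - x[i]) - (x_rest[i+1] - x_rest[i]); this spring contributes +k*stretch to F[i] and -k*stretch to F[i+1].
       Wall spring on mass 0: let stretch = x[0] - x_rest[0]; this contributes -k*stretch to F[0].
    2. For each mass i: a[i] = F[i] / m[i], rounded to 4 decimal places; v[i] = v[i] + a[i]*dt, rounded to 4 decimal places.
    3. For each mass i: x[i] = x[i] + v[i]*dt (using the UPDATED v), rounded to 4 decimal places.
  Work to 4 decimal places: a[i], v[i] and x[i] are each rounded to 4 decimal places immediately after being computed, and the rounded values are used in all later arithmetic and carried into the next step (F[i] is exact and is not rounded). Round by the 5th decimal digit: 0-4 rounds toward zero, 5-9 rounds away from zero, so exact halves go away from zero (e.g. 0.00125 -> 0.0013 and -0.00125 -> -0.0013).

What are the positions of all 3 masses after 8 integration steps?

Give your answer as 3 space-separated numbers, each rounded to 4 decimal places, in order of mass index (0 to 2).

Answer: 5.4915 11.7537 14.4243

Derivation:
Step 0: x=[5.0000 8.0000 16.0000] v=[0.0000 1.0000 0.0000]
Step 1: x=[4.8750 8.5625 15.8125] v=[-0.5000 2.2500 -0.7500]
Step 2: x=[4.6758 9.3477 15.4844] v=[-0.7969 3.1406 -1.3125]
Step 3: x=[4.4763 10.2244 15.0852] v=[-0.7979 3.5068 -1.5967]
Step 4: x=[4.3563 11.0457 14.6947] v=[-0.4800 3.2850 -1.5619]
Step 5: x=[4.3821 11.6769 14.3887] v=[0.1033 2.5249 -1.2242]
Step 6: x=[4.5900 12.0217 14.2257] v=[0.8315 1.3792 -0.6522]
Step 7: x=[4.9755 12.0398 14.2374] v=[1.5419 0.0723 0.0468]
Step 8: x=[5.4915 11.7537 14.4243] v=[2.0641 -1.1444 0.7474]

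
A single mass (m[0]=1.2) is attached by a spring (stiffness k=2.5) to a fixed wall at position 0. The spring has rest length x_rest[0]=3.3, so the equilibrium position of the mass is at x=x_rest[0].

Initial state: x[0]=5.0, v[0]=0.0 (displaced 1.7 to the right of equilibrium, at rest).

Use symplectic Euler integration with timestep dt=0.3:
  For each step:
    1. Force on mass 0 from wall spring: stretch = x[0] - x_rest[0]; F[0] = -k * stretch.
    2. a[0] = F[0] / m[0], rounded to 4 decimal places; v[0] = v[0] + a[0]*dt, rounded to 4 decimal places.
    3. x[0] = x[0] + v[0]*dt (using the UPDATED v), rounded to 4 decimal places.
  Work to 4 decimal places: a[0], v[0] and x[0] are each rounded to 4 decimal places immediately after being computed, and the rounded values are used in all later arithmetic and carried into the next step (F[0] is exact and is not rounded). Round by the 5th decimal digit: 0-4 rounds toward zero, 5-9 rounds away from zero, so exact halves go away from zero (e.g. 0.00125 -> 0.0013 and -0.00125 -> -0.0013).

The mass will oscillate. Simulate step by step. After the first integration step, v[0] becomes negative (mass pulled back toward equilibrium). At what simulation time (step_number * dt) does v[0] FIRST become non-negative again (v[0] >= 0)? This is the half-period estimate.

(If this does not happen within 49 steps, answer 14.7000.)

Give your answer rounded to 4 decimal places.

Answer: 2.4000

Derivation:
Step 0: x=[5.0000] v=[0.0000]
Step 1: x=[4.6813] v=[-1.0625]
Step 2: x=[4.1036] v=[-1.9258]
Step 3: x=[3.3752] v=[-2.4281]
Step 4: x=[2.6327] v=[-2.4751]
Step 5: x=[2.0153] v=[-2.0580]
Step 6: x=[1.6388] v=[-1.2551]
Step 7: x=[1.5737] v=[-0.2169]
Step 8: x=[1.8323] v=[0.8621]
First v>=0 after going negative at step 8, time=2.4000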